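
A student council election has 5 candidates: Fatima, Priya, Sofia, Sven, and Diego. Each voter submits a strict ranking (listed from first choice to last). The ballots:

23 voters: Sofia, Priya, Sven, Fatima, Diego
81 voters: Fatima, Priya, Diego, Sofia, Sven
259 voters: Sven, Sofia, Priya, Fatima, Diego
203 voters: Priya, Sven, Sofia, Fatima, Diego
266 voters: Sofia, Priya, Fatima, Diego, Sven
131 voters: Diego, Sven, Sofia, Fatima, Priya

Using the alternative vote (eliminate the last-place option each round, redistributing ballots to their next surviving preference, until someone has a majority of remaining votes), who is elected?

Round 1: Fatima 81, Priya 203, Sofia 289, Sven 259, Diego 131. Eliminate Fatima.
Round 2: Priya 284, Sofia 289, Sven 259, Diego 131. Eliminate Diego.
Round 3: Priya 284, Sofia 289, Sven 390. Eliminate Priya.
Round 4: Sofia 370, Sven 593. Sven has a majority.

Sven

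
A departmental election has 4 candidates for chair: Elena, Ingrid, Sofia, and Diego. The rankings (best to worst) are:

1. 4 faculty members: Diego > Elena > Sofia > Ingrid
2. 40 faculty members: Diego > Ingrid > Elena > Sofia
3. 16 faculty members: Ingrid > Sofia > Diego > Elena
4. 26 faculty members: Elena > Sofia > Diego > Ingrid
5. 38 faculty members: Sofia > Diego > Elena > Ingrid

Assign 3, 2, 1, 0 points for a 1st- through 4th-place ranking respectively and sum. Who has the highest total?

Elena: 4·2 + 40·1 + 16·0 + 26·3 + 38·1 = 164
Ingrid: 4·0 + 40·2 + 16·3 + 26·0 + 38·0 = 128
Sofia: 4·1 + 40·0 + 16·2 + 26·2 + 38·3 = 202
Diego: 4·3 + 40·3 + 16·1 + 26·1 + 38·2 = 250
Diego has the highest Borda score (250).

Diego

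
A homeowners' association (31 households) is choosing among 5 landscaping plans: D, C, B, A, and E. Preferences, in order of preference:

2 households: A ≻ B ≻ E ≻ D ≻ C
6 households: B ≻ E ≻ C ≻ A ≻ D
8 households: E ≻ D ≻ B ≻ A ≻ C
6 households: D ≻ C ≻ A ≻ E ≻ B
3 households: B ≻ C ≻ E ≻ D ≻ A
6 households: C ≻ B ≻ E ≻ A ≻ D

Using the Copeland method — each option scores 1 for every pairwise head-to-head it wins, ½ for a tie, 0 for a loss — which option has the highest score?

B

D: beats C and A; loses to B and E → score 2.
C: beats A; loses to D, B, and E → score 1.
B: beats D, C, A, and E → score 4.
A: loses to D, C, B, and E → score 0.
E: beats D, C, and A; loses to B → score 3.
B has the best pairwise record.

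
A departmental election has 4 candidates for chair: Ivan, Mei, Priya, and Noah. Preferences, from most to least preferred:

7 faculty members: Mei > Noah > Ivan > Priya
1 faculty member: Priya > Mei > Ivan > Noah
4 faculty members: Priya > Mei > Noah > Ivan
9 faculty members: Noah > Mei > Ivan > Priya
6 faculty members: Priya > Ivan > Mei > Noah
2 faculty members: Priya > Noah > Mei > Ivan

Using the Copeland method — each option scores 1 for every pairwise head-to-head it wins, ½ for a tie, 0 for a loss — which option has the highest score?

Mei

Ivan: beats Priya; loses to Mei and Noah → score 1.
Mei: beats Ivan, Priya, and Noah → score 3.
Priya: loses to Ivan, Mei, and Noah → score 0.
Noah: beats Ivan and Priya; loses to Mei → score 2.
Mei has the best pairwise record.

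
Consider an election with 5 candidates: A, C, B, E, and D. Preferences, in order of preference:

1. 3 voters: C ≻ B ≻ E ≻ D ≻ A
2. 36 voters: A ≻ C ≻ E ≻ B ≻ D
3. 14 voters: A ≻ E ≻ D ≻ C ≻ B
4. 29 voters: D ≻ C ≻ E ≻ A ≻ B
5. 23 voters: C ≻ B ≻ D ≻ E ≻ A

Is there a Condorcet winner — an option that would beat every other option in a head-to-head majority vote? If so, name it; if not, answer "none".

C

C vs A: 55–50 for C.
C vs B: 105–0 for C.
C vs E: 91–14 for C.
C vs D: 62–43 for C.
C beats every other option head-to-head.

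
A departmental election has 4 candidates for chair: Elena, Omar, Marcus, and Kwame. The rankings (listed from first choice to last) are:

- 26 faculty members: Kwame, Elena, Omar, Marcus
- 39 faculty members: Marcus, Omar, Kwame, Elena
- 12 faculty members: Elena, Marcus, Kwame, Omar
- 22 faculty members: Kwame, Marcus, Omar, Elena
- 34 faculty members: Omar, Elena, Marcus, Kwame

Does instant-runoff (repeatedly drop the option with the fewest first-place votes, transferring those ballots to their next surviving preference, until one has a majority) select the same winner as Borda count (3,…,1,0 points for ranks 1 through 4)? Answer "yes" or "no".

no

Instant-runoff — R1 Elena 12, Omar 34, Marcus 39, Kwame 48 (Elena out); R2 Omar 34, Marcus 51, Kwame 48 (Omar out); R3 Marcus 85, Kwame 48 (Marcus winner). Winner: Marcus.
Borda — scores: Elena 156, Omar 228, Marcus 219, Kwame 195. Winner: Omar.
The two methods disagree.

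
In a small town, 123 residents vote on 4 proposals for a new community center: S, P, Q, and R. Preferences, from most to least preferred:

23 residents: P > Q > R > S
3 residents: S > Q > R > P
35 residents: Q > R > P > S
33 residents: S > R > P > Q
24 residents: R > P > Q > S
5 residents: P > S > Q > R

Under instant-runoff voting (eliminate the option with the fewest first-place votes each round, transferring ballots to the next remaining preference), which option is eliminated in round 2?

Q

Round 1: S 36, P 28, Q 35, R 24. Eliminate R.
Round 2: S 36, P 52, Q 35. Eliminate Q.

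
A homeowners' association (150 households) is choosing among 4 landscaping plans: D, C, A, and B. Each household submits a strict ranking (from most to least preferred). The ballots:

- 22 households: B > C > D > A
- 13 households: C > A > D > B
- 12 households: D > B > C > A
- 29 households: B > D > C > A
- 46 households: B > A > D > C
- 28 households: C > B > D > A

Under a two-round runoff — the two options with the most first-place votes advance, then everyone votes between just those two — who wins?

B

Round 1 first-place votes: D 12, C 41, A 0, B 97.
B and C advance.
Runoff: B is preferred to C by 109 voters; C by 41.
B wins the runoff.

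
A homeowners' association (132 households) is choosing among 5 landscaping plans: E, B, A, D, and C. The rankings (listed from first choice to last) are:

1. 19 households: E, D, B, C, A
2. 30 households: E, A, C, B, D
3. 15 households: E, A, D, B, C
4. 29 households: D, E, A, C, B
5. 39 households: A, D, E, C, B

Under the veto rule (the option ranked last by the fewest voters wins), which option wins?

E

Last-place votes: E 0, B 68, A 19, D 30, C 15.
E is ranked last by the fewest voters, so E wins.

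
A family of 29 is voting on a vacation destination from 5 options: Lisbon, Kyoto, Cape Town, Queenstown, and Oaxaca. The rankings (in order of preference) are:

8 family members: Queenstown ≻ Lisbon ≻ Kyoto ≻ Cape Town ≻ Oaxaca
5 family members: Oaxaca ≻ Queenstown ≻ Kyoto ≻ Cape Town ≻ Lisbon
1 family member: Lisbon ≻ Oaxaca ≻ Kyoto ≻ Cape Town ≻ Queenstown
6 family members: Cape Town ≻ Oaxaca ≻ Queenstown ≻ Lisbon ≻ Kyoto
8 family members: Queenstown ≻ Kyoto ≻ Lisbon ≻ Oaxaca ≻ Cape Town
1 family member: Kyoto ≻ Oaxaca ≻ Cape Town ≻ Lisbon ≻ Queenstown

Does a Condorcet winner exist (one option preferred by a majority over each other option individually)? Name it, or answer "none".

Queenstown vs Lisbon: 27–2 for Queenstown.
Queenstown vs Kyoto: 27–2 for Queenstown.
Queenstown vs Cape Town: 21–8 for Queenstown.
Queenstown vs Oaxaca: 16–13 for Queenstown.
Queenstown beats every other option head-to-head.

Queenstown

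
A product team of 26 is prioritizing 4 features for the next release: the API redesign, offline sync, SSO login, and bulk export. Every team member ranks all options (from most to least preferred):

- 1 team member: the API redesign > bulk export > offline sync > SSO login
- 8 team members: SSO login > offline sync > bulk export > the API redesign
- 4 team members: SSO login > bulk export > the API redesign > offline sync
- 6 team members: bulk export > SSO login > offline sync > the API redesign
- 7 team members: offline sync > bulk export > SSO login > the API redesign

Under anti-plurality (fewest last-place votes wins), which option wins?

bulk export

Last-place votes: the API redesign 21, offline sync 4, SSO login 1, bulk export 0.
bulk export is ranked last by the fewest voters, so bulk export wins.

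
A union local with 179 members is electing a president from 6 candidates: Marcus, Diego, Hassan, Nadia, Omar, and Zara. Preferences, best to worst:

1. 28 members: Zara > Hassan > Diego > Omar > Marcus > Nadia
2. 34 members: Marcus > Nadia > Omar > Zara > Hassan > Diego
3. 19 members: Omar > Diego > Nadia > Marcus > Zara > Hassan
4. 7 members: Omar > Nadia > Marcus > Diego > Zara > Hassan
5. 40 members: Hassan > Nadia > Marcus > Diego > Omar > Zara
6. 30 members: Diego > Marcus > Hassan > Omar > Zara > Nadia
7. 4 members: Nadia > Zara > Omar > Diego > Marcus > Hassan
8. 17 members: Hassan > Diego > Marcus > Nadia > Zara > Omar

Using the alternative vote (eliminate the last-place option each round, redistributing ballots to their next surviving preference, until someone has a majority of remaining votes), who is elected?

Hassan

Round 1: Marcus 34, Diego 30, Hassan 57, Nadia 4, Omar 26, Zara 28. Eliminate Nadia.
Round 2: Marcus 34, Diego 30, Hassan 57, Omar 26, Zara 32. Eliminate Omar.
Round 3: Marcus 41, Diego 49, Hassan 57, Zara 32. Eliminate Zara.
Round 4: Marcus 41, Diego 53, Hassan 85. Eliminate Marcus.
Round 5: Diego 60, Hassan 119. Hassan has a majority.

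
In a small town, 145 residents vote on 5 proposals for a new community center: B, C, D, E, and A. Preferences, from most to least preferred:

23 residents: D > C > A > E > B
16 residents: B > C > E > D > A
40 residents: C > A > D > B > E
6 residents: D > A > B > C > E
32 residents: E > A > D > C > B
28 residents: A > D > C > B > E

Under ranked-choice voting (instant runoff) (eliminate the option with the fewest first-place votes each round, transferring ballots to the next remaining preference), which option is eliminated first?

B

Round 1: B 16, C 40, D 29, E 32, A 28. Eliminate B.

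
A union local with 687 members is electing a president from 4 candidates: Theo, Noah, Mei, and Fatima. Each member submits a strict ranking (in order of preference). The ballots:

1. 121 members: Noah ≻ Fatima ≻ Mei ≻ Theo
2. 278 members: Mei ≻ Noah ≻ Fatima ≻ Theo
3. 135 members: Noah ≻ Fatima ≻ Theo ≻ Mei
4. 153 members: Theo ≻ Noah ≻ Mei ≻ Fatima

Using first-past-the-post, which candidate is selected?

First-place votes: Theo 153, Noah 256, Mei 278, Fatima 0.
Mei has the most first-place votes.

Mei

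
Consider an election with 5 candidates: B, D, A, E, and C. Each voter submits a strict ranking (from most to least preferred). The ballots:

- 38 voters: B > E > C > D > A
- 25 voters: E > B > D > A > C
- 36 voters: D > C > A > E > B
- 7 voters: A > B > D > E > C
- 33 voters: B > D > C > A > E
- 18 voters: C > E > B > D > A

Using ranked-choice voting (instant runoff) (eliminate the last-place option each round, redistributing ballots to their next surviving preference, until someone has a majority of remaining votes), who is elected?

E

Round 1: B 71, D 36, A 7, E 25, C 18. Eliminate A.
Round 2: B 78, D 36, E 25, C 18. Eliminate C.
Round 3: B 78, D 36, E 43. Eliminate D.
Round 4: B 78, E 79. E has a majority.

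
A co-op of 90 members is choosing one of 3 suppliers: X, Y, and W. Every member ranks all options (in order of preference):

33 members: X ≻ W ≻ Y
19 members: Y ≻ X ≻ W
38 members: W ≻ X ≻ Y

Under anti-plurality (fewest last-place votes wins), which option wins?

X

Last-place votes: X 0, Y 71, W 19.
X is ranked last by the fewest voters, so X wins.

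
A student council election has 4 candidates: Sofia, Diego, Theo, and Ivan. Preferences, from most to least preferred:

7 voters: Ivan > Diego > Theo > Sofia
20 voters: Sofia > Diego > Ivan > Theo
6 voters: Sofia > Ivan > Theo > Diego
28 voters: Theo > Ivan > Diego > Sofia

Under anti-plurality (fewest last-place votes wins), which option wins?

Ivan

Last-place votes: Sofia 35, Diego 6, Theo 20, Ivan 0.
Ivan is ranked last by the fewest voters, so Ivan wins.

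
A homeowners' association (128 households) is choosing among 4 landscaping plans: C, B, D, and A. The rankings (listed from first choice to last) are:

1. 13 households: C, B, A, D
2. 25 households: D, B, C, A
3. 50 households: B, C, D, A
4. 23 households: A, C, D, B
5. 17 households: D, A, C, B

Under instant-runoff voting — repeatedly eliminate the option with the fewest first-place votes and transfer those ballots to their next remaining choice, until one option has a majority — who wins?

D

Round 1: C 13, B 50, D 42, A 23. Eliminate C.
Round 2: B 63, D 42, A 23. Eliminate A.
Round 3: B 63, D 65. D has a majority.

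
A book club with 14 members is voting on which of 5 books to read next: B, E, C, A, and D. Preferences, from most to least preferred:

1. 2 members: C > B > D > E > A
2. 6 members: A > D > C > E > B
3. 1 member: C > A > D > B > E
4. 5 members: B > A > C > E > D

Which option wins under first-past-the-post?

A

First-place votes: B 5, E 0, C 3, A 6, D 0.
A has the most first-place votes.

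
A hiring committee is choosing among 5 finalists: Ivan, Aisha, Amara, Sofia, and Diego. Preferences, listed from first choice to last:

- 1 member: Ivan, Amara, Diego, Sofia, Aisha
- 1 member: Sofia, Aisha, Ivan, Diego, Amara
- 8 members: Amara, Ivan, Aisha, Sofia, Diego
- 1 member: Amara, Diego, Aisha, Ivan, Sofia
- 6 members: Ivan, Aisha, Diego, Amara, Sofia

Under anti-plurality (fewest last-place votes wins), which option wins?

Last-place votes: Ivan 0, Aisha 1, Amara 1, Sofia 7, Diego 8.
Ivan is ranked last by the fewest voters, so Ivan wins.

Ivan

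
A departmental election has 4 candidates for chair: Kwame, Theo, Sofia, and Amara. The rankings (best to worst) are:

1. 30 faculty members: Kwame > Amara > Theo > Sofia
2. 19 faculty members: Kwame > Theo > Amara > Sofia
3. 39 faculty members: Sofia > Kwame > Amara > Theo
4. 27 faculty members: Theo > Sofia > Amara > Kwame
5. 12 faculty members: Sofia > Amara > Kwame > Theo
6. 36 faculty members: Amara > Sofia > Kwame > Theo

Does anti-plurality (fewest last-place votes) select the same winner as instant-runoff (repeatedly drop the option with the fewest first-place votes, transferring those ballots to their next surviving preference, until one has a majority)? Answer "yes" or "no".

Anti-plurality — last-place votes: Kwame 27, Theo 87, Sofia 49, Amara 0. Winner: Amara.
Instant-runoff — R1 Kwame 49, Theo 27, Sofia 51, Amara 36 (Theo out); R2 Kwame 49, Sofia 78, Amara 36 (Amara out); R3 Kwame 49, Sofia 114 (Sofia winner). Winner: Sofia.
The two methods disagree.

no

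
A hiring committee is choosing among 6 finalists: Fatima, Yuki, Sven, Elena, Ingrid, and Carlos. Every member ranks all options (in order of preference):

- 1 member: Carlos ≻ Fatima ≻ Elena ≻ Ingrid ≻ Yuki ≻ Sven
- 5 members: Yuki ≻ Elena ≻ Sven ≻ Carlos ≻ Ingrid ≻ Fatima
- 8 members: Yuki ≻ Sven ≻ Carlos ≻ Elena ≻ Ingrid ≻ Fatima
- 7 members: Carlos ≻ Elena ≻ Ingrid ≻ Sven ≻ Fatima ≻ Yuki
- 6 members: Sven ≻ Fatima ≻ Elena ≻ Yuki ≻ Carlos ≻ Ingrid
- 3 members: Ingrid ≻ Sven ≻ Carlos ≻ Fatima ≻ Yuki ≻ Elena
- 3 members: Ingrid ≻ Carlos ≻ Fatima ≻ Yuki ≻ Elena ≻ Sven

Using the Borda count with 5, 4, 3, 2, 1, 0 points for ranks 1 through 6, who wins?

Fatima: 1·4 + 5·0 + 8·0 + 7·1 + 6·4 + 3·2 + 3·3 = 50
Yuki: 1·1 + 5·5 + 8·5 + 7·0 + 6·2 + 3·1 + 3·2 = 87
Sven: 1·0 + 5·3 + 8·4 + 7·2 + 6·5 + 3·4 + 3·0 = 103
Elena: 1·3 + 5·4 + 8·2 + 7·4 + 6·3 + 3·0 + 3·1 = 88
Ingrid: 1·2 + 5·1 + 8·1 + 7·3 + 6·0 + 3·5 + 3·5 = 66
Carlos: 1·5 + 5·2 + 8·3 + 7·5 + 6·1 + 3·3 + 3·4 = 101
Sven has the highest Borda score (103).

Sven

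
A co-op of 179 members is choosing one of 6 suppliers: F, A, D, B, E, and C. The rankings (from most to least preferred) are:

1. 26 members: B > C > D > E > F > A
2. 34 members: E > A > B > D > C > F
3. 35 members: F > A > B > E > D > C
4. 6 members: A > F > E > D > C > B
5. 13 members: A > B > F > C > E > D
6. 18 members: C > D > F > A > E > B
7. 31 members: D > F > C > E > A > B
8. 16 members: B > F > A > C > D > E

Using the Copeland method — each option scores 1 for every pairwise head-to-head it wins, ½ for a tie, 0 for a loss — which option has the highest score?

F

F: beats A, B, E, and C; loses to D → score 4.
A: beats D, B, and C; loses to F and E → score 3.
D: beats F, E, and C; loses to A and B → score 3.
B: beats D, E, and C; loses to F and A → score 3.
E: beats A; loses to F, D, B, and C → score 1.
C: beats E; loses to F, A, D, and B → score 1.
F has the best pairwise record.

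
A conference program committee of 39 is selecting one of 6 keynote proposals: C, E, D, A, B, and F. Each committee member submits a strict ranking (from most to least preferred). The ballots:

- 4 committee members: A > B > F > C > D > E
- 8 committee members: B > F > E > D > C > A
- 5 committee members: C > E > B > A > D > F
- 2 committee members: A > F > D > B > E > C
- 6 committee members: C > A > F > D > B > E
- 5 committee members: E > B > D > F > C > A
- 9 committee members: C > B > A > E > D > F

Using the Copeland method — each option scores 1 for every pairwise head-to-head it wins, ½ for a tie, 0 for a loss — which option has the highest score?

C

C: beats E, D, A, B, and F → score 5.
E: beats D; loses to C, A, B, and F → score 1.
D: loses to C, E, A, B, and F → score 0.
A: beats E, D, and F; loses to C and B → score 3.
B: beats E, D, A, and F; loses to C → score 4.
F: beats E and D; loses to C, A, and B → score 2.
C has the best pairwise record.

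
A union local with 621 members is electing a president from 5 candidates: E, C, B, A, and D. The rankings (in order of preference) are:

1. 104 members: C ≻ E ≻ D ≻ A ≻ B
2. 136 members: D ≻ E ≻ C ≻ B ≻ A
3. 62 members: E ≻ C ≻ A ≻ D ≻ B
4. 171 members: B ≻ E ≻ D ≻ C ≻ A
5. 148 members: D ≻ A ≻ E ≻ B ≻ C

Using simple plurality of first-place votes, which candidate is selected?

D

First-place votes: E 62, C 104, B 171, A 0, D 284.
D has the most first-place votes.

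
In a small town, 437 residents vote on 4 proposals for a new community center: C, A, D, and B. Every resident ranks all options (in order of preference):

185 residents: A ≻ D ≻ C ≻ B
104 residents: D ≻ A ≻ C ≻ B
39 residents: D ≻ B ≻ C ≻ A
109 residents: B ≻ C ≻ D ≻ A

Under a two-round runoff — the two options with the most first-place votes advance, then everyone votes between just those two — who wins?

D

Round 1 first-place votes: C 0, A 185, D 143, B 109.
A and D advance.
Runoff: A is preferred to D by 185 voters; D by 252.
D wins the runoff.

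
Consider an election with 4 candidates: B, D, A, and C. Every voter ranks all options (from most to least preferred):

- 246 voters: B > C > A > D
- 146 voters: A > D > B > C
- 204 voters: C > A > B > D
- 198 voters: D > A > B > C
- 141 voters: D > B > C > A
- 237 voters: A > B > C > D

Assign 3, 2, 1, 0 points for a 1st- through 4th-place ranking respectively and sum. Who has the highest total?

A

B: 246·3 + 146·1 + 204·1 + 198·1 + 141·2 + 237·2 = 2042
D: 246·0 + 146·2 + 204·0 + 198·3 + 141·3 + 237·0 = 1309
A: 246·1 + 146·3 + 204·2 + 198·2 + 141·0 + 237·3 = 2199
C: 246·2 + 146·0 + 204·3 + 198·0 + 141·1 + 237·1 = 1482
A has the highest Borda score (2199).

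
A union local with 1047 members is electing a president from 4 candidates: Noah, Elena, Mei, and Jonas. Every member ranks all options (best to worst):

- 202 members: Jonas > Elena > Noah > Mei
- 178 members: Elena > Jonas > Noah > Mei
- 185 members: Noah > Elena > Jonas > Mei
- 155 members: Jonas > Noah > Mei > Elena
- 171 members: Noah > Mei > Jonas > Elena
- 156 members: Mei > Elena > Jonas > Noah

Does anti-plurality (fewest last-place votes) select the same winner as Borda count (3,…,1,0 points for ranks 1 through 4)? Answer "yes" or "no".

Anti-plurality — last-place votes: Noah 156, Elena 326, Mei 565, Jonas 0. Winner: Jonas.
Borda — scores: Noah 1758, Elena 1620, Mei 965, Jonas 1939. Winner: Jonas.
The two methods agree.

yes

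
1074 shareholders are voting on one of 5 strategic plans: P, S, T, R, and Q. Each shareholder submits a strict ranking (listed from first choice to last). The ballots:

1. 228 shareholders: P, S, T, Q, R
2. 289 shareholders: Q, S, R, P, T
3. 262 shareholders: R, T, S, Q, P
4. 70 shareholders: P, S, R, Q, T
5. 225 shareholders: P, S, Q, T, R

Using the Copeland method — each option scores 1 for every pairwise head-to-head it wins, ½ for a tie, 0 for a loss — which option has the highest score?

S

P: beats T; loses to S, R, and Q → score 1.
S: beats P, T, R, and Q → score 4.
T: loses to P, S, R, and Q → score 0.
R: beats P and T; loses to S and Q → score 2.
Q: beats P, T, and R; loses to S → score 3.
S has the best pairwise record.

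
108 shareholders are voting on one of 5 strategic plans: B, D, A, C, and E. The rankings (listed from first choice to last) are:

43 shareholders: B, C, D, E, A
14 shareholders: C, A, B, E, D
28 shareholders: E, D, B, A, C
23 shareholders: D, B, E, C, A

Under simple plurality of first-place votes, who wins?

B

First-place votes: B 43, D 23, A 0, C 14, E 28.
B has the most first-place votes.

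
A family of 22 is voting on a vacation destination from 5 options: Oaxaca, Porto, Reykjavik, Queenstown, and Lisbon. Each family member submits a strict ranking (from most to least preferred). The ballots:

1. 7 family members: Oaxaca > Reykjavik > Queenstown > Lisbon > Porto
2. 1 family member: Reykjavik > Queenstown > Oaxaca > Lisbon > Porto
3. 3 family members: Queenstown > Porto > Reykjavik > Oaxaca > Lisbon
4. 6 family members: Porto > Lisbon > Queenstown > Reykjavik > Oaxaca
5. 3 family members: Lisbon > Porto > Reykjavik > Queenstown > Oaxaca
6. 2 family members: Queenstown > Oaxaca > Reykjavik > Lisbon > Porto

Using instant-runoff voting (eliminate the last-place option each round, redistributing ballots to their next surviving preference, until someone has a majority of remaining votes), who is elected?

Round 1: Oaxaca 7, Porto 6, Reykjavik 1, Queenstown 5, Lisbon 3. Eliminate Reykjavik.
Round 2: Oaxaca 7, Porto 6, Queenstown 6, Lisbon 3. Eliminate Lisbon.
Round 3: Oaxaca 7, Porto 9, Queenstown 6. Eliminate Queenstown.
Round 4: Oaxaca 10, Porto 12. Porto has a majority.

Porto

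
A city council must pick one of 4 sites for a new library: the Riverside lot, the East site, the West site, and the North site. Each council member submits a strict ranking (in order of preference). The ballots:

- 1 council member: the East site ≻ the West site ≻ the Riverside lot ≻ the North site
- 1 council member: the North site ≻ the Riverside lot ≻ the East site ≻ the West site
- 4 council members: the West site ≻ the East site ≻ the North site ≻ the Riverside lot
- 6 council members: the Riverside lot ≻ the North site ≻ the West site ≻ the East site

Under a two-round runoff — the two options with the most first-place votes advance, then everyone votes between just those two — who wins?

Round 1 first-place votes: the Riverside lot 6, the East site 1, the West site 4, the North site 1.
the Riverside lot and the West site advance.
Runoff: the Riverside lot is preferred to the West site by 7 voters; the West site by 5.
the Riverside lot wins the runoff.

the Riverside lot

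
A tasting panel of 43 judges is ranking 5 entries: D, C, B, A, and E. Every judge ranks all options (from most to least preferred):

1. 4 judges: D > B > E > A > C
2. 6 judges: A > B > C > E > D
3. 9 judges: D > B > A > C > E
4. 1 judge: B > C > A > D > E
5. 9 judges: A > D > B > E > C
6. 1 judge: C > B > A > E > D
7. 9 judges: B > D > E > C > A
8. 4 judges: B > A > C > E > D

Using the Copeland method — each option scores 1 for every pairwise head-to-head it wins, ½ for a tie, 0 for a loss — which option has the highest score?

D

D: beats C, B, A, and E → score 4.
C: loses to D, B, A, and E → score 0.
B: beats C, A, and E; loses to D → score 3.
A: beats C and E; loses to D and B → score 2.
E: beats C; loses to D, B, and A → score 1.
D has the best pairwise record.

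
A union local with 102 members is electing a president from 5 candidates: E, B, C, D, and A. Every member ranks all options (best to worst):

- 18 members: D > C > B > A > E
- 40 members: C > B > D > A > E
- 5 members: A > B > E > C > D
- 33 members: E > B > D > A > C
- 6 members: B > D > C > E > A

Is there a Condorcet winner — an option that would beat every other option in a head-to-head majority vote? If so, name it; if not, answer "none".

Checking pairwise contests:
B beats E 69–33.
C beats B 58–44.
D beats C 57–45.
B beats D 84–18.
B beats A 97–5.
Every option loses at least one head-to-head, so there is no Condorcet winner.

none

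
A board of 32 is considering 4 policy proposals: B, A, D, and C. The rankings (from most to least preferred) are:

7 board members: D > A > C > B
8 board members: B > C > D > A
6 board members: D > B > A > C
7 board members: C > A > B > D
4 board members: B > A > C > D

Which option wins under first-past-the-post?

First-place votes: B 12, A 0, D 13, C 7.
D has the most first-place votes.

D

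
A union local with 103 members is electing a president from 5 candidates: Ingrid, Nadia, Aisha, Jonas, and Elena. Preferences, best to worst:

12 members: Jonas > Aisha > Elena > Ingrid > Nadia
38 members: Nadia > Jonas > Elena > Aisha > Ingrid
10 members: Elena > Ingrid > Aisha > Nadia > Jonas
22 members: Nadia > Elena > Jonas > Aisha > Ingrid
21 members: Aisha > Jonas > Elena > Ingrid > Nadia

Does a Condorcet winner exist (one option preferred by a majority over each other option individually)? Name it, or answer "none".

Nadia vs Ingrid: 60–43 for Nadia.
Nadia vs Aisha: 60–43 for Nadia.
Nadia vs Jonas: 70–33 for Nadia.
Nadia vs Elena: 60–43 for Nadia.
Nadia beats every other option head-to-head.

Nadia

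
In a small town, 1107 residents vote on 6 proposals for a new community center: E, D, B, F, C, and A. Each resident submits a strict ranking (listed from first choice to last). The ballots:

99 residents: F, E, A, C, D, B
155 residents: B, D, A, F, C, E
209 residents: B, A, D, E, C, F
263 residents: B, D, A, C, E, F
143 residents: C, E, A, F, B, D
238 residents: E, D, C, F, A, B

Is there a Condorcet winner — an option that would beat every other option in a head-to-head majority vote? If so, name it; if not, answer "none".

B vs E: 627–480 for B.
B vs D: 770–337 for B.
B vs F: 627–480 for B.
B vs C: 627–480 for B.
B vs A: 627–480 for B.
B beats every other option head-to-head.

B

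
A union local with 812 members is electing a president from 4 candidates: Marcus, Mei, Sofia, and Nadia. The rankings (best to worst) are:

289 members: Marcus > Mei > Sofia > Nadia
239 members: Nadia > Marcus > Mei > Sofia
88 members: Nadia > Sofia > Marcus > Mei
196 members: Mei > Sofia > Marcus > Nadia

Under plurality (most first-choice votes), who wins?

First-place votes: Marcus 289, Mei 196, Sofia 0, Nadia 327.
Nadia has the most first-place votes.

Nadia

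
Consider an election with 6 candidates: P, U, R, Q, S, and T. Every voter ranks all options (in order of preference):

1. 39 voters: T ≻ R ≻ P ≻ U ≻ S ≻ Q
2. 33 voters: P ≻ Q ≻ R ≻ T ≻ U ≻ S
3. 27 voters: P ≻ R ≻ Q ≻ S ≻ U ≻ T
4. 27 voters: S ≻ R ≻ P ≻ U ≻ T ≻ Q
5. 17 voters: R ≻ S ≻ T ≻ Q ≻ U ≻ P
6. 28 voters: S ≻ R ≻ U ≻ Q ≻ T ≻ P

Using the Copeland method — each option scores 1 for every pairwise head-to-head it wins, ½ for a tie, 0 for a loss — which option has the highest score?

P: beats U, Q, S, and T; loses to R → score 4.
U: beats Q; loses to P, R, S, and T → score 1.
R: beats P, U, Q, S, and T → score 5.
Q: beats T; loses to P, U, R, and S → score 1.
S: beats U, Q, and T; loses to P and R → score 3.
T: beats U; loses to P, R, Q, and S → score 1.
R has the best pairwise record.

R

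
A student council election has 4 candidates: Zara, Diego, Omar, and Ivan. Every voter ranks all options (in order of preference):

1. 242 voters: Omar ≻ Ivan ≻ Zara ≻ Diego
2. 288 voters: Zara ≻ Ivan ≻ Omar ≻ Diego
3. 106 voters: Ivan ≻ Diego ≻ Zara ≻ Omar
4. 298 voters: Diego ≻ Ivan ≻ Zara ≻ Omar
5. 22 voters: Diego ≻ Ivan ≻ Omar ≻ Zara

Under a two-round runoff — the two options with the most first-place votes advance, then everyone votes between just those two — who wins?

Round 1 first-place votes: Zara 288, Diego 320, Omar 242, Ivan 106.
Diego and Zara advance.
Runoff: Diego is preferred to Zara by 426 voters; Zara by 530.
Zara wins the runoff.

Zara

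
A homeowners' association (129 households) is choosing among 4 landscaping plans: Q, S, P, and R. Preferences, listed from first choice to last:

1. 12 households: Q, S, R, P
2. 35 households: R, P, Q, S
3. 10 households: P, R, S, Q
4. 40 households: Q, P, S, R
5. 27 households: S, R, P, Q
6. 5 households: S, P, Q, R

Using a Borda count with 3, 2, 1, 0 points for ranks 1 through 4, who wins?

Q: 12·3 + 35·1 + 10·0 + 40·3 + 27·0 + 5·1 = 196
S: 12·2 + 35·0 + 10·1 + 40·1 + 27·3 + 5·3 = 170
P: 12·0 + 35·2 + 10·3 + 40·2 + 27·1 + 5·2 = 217
R: 12·1 + 35·3 + 10·2 + 40·0 + 27·2 + 5·0 = 191
P has the highest Borda score (217).

P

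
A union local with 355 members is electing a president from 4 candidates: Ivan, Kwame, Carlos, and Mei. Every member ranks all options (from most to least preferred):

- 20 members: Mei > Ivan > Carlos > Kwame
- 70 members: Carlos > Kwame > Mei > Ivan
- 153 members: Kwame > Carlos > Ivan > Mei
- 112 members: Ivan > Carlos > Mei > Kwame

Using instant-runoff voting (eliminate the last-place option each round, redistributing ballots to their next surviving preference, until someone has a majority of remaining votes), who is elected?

Kwame

Round 1: Ivan 112, Kwame 153, Carlos 70, Mei 20. Eliminate Mei.
Round 2: Ivan 132, Kwame 153, Carlos 70. Eliminate Carlos.
Round 3: Ivan 132, Kwame 223. Kwame has a majority.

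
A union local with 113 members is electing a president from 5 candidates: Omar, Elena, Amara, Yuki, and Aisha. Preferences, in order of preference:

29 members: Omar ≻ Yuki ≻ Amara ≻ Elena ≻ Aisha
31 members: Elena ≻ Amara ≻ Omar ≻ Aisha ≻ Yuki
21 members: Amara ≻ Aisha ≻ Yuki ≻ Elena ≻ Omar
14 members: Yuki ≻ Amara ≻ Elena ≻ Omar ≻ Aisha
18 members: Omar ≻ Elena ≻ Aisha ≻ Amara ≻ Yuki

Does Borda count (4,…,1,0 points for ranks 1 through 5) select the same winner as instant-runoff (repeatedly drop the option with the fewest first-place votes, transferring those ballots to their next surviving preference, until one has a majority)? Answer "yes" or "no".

yes

Borda — scores: Omar 264, Elena 256, Amara 295, Yuki 185, Aisha 130. Winner: Amara.
Instant-runoff — R1 Omar 47, Elena 31, Amara 21, Yuki 14, Aisha 0 (Aisha out); R2 Omar 47, Elena 31, Amara 21, Yuki 14 (Yuki out); R3 Omar 47, Elena 31, Amara 35 (Elena out); R4 Omar 47, Amara 66 (Amara winner). Winner: Amara.
The two methods agree.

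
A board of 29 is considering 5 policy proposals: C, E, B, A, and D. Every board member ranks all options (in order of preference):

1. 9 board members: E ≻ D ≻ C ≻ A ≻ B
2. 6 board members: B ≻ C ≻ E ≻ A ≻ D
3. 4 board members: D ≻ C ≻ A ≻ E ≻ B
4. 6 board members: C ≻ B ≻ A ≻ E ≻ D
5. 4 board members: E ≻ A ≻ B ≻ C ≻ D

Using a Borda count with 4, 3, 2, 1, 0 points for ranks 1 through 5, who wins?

C: 9·2 + 6·3 + 4·3 + 6·4 + 4·1 = 76
E: 9·4 + 6·2 + 4·1 + 6·1 + 4·4 = 74
B: 9·0 + 6·4 + 4·0 + 6·3 + 4·2 = 50
A: 9·1 + 6·1 + 4·2 + 6·2 + 4·3 = 47
D: 9·3 + 6·0 + 4·4 + 6·0 + 4·0 = 43
C has the highest Borda score (76).

C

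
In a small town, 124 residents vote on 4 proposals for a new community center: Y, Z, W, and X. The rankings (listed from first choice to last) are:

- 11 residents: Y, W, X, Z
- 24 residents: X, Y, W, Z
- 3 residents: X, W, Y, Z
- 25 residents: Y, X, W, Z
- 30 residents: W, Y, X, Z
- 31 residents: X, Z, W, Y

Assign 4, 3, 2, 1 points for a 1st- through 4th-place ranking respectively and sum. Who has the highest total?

Y: 11·4 + 24·3 + 3·2 + 25·4 + 30·3 + 31·1 = 343
Z: 11·1 + 24·1 + 3·1 + 25·1 + 30·1 + 31·3 = 186
W: 11·3 + 24·2 + 3·3 + 25·2 + 30·4 + 31·2 = 322
X: 11·2 + 24·4 + 3·4 + 25·3 + 30·2 + 31·4 = 389
X has the highest Borda score (389).

X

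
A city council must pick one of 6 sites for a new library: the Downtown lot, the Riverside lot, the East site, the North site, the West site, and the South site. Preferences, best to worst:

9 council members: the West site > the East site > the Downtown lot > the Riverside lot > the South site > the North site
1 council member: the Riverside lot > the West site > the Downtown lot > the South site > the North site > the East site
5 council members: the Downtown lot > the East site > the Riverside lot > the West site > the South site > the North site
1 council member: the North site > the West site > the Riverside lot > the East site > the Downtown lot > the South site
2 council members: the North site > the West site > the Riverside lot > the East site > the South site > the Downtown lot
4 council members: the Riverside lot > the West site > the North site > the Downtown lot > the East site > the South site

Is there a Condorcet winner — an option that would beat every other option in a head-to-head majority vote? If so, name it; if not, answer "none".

the West site vs the Downtown lot: 17–5 for the West site.
the West site vs the Riverside lot: 12–10 for the West site.
the West site vs the East site: 17–5 for the West site.
the West site vs the North site: 19–3 for the West site.
the West site vs the South site: 22–0 for the West site.
the West site beats every other option head-to-head.

the West site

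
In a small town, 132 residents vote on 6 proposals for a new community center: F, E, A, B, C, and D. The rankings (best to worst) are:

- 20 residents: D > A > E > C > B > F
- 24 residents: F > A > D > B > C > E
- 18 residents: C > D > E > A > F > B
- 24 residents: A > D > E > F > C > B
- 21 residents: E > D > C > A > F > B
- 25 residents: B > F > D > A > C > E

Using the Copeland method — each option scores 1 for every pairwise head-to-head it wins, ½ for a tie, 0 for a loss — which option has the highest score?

F: beats B and C; loses to E, A, and D → score 2.
E: beats F and B; loses to A, C, and D → score 2.
A: beats F, E, B, and C; loses to D → score 4.
B: loses to F, E, A, C, and D → score 0.
C: beats E and B; loses to F, A, and D → score 2.
D: beats F, E, A, B, and C → score 5.
D has the best pairwise record.

D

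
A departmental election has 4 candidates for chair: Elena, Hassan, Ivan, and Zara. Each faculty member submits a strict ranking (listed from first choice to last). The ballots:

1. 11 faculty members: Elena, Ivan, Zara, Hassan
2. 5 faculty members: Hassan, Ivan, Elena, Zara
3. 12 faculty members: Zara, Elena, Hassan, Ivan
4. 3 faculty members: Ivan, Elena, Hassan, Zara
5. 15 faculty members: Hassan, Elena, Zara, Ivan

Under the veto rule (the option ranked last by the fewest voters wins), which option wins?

Last-place votes: Elena 0, Hassan 11, Ivan 27, Zara 8.
Elena is ranked last by the fewest voters, so Elena wins.

Elena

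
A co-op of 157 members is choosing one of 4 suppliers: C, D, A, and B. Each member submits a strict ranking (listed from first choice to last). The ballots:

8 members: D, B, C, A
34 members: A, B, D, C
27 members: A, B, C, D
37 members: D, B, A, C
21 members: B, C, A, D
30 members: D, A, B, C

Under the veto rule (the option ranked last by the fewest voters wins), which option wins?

Last-place votes: C 101, D 48, A 8, B 0.
B is ranked last by the fewest voters, so B wins.

B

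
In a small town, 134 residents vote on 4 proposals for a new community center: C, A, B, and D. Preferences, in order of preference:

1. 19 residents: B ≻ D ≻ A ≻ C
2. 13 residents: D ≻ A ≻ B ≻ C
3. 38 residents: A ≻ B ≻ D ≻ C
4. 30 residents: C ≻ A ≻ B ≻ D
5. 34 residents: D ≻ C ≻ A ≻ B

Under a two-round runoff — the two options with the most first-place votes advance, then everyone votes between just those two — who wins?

A

Round 1 first-place votes: C 30, A 38, B 19, D 47.
D and A advance.
Runoff: D is preferred to A by 66 voters; A by 68.
A wins the runoff.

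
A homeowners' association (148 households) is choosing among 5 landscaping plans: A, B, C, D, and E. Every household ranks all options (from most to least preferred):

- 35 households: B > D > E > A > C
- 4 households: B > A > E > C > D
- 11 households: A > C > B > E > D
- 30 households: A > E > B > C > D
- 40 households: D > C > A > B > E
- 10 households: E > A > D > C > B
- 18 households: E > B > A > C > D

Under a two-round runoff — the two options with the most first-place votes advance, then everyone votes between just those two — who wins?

D

Round 1 first-place votes: A 41, B 39, C 0, D 40, E 28.
A and D advance.
Runoff: A is preferred to D by 73 voters; D by 75.
D wins the runoff.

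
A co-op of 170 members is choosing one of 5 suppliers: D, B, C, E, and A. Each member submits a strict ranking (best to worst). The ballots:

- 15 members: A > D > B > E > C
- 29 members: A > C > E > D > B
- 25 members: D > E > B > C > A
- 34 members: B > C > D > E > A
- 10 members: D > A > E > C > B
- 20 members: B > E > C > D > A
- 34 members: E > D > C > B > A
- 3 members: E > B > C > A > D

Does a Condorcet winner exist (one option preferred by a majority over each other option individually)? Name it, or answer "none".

E vs D: 86–84 for E.
E vs B: 101–69 for E.
E vs C: 107–63 for E.
E vs A: 116–54 for E.
E beats every other option head-to-head.

E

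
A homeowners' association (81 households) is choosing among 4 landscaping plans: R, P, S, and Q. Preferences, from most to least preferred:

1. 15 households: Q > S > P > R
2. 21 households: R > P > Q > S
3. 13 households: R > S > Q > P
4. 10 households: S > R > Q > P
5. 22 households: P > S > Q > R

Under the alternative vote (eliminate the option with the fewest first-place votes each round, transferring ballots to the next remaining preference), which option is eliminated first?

S

Round 1: R 34, P 22, S 10, Q 15. Eliminate S.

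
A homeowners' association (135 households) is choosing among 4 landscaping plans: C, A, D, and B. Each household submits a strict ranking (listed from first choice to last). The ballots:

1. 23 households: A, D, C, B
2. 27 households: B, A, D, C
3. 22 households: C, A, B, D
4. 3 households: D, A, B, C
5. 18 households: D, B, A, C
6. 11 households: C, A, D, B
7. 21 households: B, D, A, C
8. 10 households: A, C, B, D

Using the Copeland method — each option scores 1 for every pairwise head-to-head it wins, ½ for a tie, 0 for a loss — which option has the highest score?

A

C: loses to A, D, and B → score 0.
A: beats C, D, and B → score 3.
D: beats C; loses to A and B → score 1.
B: beats C and D; loses to A → score 2.
A has the best pairwise record.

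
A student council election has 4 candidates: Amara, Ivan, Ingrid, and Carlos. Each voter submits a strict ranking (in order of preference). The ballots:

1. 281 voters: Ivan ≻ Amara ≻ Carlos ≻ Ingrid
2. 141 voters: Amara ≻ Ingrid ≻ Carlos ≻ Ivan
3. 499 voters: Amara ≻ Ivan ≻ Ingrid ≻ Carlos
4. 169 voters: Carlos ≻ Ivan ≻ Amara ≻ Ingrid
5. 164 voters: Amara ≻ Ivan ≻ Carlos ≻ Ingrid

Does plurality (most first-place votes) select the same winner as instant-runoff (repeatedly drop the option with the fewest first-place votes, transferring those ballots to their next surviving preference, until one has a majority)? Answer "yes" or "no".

Plurality — first-place votes: Amara 804, Ivan 281, Ingrid 0, Carlos 169. Winner: Amara.
Instant-runoff — R1 Amara 804, Ivan 281, Ingrid 0, Carlos 169 (Amara winner). Winner: Amara.
The two methods agree.

yes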